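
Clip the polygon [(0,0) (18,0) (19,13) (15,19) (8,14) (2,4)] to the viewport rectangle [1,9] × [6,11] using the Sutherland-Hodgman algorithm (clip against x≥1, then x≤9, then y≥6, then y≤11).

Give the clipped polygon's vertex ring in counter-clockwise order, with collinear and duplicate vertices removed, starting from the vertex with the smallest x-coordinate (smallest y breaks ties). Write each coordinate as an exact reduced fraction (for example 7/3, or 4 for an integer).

Clipped polygon: [(16/5,6) (9,6) (9,11) (31/5,11)]

1. After x ≥ 1: [(1,2) (1,0) (18,0) (19,13) (15,19) (8,14) (2,4)]
2. After x ≤ 9: [(1,2) (1,0) (9,0) (9,103/7) (8,14) (2,4)]
3. After y ≥ 6: [(9,6) (9,103/7) (8,14) (16/5,6)]
4. After y ≤ 11: [(9,6) (9,11) (31/5,11) (16/5,6)]
5. Canonical ring: [(16/5,6) (9,6) (9,11) (31/5,11)]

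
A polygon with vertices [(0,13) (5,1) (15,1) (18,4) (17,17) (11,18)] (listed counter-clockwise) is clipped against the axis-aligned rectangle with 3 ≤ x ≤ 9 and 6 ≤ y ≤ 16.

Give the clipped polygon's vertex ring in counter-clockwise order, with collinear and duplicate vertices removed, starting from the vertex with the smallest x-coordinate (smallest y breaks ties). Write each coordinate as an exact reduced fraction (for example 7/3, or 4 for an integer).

Clipped polygon: [(3,6) (9,6) (9,16) (33/5,16) (3,158/11)]

1. After x ≥ 3: [(3,158/11) (3,29/5) (5,1) (15,1) (18,4) (17,17) (11,18)]
2. After x ≤ 9: [(9,188/11) (3,158/11) (3,29/5) (5,1) (9,1)]
3. After y ≥ 6: [(9,6) (9,188/11) (3,158/11) (3,6)]
4. After y ≤ 16: [(9,6) (9,16) (33/5,16) (3,158/11) (3,6)]
5. Canonical ring: [(3,6) (9,6) (9,16) (33/5,16) (3,158/11)]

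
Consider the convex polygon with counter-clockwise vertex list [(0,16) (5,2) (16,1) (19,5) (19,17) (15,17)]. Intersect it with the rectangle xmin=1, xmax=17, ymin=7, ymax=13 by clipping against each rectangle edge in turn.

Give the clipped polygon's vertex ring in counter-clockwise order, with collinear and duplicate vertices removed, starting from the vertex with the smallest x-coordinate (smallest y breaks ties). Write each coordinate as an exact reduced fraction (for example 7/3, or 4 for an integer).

1. After x ≥ 1: [(1,241/15) (1,66/5) (5,2) (16,1) (19,5) (19,17) (15,17)]
2. After x ≤ 17: [(1,241/15) (1,66/5) (5,2) (16,1) (17,7/3) (17,17) (15,17)]
3. After y ≥ 7: [(1,241/15) (1,66/5) (45/14,7) (17,7) (17,17) (15,17)]
4. After y ≤ 13: [(15/14,13) (45/14,7) (17,7) (17,13)]
5. Canonical ring: [(15/14,13) (45/14,7) (17,7) (17,13)]

Clipped polygon: [(15/14,13) (45/14,7) (17,7) (17,13)]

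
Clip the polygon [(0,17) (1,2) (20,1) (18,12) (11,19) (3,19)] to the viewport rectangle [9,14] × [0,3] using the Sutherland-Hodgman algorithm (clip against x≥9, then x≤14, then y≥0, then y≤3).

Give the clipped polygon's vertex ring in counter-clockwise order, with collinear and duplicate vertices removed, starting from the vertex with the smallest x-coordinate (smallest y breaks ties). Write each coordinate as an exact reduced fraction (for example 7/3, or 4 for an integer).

1. After x ≥ 9: [(9,30/19) (20,1) (18,12) (11,19) (9,19)]
2. After x ≤ 14: [(9,30/19) (14,25/19) (14,16) (11,19) (9,19)]
3. After y ≥ 0: [(9,30/19) (14,25/19) (14,16) (11,19) (9,19)]
4. After y ≤ 3: [(9,3) (9,30/19) (14,25/19) (14,3)]
5. Canonical ring: [(9,30/19) (14,25/19) (14,3) (9,3)]

Clipped polygon: [(9,30/19) (14,25/19) (14,3) (9,3)]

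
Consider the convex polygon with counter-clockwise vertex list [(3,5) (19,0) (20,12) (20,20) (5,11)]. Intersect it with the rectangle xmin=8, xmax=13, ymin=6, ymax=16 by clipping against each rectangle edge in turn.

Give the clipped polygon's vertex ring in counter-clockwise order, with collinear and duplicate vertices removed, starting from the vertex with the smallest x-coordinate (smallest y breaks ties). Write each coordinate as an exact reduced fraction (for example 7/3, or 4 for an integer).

Clipped polygon: [(8,6) (13,6) (13,79/5) (8,64/5)]

1. After x ≥ 8: [(8,55/16) (19,0) (20,12) (20,20) (8,64/5)]
2. After x ≤ 13: [(8,55/16) (13,15/8) (13,79/5) (8,64/5)]
3. After y ≥ 6: [(8,6) (13,6) (13,79/5) (8,64/5)]
4. After y ≤ 16: [(8,6) (13,6) (13,79/5) (8,64/5)]
5. Canonical ring: [(8,6) (13,6) (13,79/5) (8,64/5)]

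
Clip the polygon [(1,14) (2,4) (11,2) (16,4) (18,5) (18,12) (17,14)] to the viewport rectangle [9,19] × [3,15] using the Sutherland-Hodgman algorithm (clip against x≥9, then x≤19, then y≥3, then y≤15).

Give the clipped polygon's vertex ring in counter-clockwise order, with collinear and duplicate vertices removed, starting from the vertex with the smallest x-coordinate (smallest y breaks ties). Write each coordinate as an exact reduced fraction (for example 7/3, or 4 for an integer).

1. After x ≥ 9: [(9,14) (9,22/9) (11,2) (16,4) (18,5) (18,12) (17,14)]
2. After x ≤ 19: [(9,14) (9,22/9) (11,2) (16,4) (18,5) (18,12) (17,14)]
3. After y ≥ 3: [(9,14) (9,3) (27/2,3) (16,4) (18,5) (18,12) (17,14)]
4. After y ≤ 15: [(9,14) (9,3) (27/2,3) (16,4) (18,5) (18,12) (17,14)]
5. Canonical ring: [(9,3) (27/2,3) (16,4) (18,5) (18,12) (17,14) (9,14)]

Clipped polygon: [(9,3) (27/2,3) (16,4) (18,5) (18,12) (17,14) (9,14)]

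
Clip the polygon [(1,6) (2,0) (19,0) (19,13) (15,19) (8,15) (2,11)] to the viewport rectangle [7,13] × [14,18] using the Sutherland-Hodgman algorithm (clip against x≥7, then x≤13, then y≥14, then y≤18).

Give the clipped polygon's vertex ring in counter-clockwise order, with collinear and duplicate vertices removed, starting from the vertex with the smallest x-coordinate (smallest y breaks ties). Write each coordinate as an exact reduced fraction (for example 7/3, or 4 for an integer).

Clipped polygon: [(7,14) (13,14) (13,125/7) (8,15) (7,43/3)]

1. After x ≥ 7: [(7,0) (19,0) (19,13) (15,19) (8,15) (7,43/3)]
2. After x ≤ 13: [(7,0) (13,0) (13,125/7) (8,15) (7,43/3)]
3. After y ≥ 14: [(7,14) (13,14) (13,125/7) (8,15) (7,43/3)]
4. After y ≤ 18: [(7,14) (13,14) (13,125/7) (8,15) (7,43/3)]
5. Canonical ring: [(7,14) (13,14) (13,125/7) (8,15) (7,43/3)]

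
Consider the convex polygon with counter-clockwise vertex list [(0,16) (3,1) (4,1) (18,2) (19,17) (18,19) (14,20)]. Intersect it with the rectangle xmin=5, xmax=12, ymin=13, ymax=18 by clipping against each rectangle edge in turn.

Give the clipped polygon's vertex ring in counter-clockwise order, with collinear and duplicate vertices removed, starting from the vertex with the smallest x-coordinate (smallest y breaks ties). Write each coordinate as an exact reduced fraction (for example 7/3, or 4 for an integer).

1. After x ≥ 5: [(5,122/7) (5,15/14) (18,2) (19,17) (18,19) (14,20)]
2. After x ≤ 12: [(12,136/7) (5,122/7) (5,15/14) (12,11/7)]
3. After y ≥ 13: [(12,13) (12,136/7) (5,122/7) (5,13)]
4. After y ≤ 18: [(12,13) (12,18) (7,18) (5,122/7) (5,13)]
5. Canonical ring: [(5,13) (12,13) (12,18) (7,18) (5,122/7)]

Clipped polygon: [(5,13) (12,13) (12,18) (7,18) (5,122/7)]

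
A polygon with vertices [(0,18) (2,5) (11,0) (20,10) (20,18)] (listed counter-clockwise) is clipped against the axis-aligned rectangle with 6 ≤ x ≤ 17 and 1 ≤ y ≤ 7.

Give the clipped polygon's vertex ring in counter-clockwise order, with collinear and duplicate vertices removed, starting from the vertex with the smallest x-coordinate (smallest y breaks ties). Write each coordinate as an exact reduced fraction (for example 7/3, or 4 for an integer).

1. After x ≥ 6: [(6,18) (6,25/9) (11,0) (20,10) (20,18)]
2. After x ≤ 17: [(17,18) (6,18) (6,25/9) (11,0) (17,20/3)]
3. After y ≥ 1: [(17,18) (6,18) (6,25/9) (46/5,1) (119/10,1) (17,20/3)]
4. After y ≤ 7: [(17,7) (6,7) (6,25/9) (46/5,1) (119/10,1) (17,20/3)]
5. Canonical ring: [(6,25/9) (46/5,1) (119/10,1) (17,20/3) (17,7) (6,7)]

Clipped polygon: [(6,25/9) (46/5,1) (119/10,1) (17,20/3) (17,7) (6,7)]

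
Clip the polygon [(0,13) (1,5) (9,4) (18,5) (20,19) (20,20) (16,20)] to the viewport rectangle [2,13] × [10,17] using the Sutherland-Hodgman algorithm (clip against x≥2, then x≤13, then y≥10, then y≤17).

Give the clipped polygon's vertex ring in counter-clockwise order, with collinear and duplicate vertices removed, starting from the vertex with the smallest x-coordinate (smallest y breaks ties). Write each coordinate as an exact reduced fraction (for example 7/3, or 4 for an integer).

Clipped polygon: [(2,10) (13,10) (13,17) (64/7,17) (2,111/8)]

1. After x ≥ 2: [(2,111/8) (2,39/8) (9,4) (18,5) (20,19) (20,20) (16,20)]
2. After x ≤ 13: [(13,299/16) (2,111/8) (2,39/8) (9,4) (13,40/9)]
3. After y ≥ 10: [(13,10) (13,299/16) (2,111/8) (2,10)]
4. After y ≤ 17: [(13,10) (13,17) (64/7,17) (2,111/8) (2,10)]
5. Canonical ring: [(2,10) (13,10) (13,17) (64/7,17) (2,111/8)]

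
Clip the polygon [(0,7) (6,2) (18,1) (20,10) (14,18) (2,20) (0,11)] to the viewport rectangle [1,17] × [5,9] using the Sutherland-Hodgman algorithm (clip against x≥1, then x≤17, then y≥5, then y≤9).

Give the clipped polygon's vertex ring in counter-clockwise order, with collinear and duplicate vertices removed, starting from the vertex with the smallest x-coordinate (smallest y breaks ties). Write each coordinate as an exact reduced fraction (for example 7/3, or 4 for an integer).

Clipped polygon: [(1,37/6) (12/5,5) (17,5) (17,9) (1,9)]

1. After x ≥ 1: [(1,37/6) (6,2) (18,1) (20,10) (14,18) (2,20) (1,31/2)]
2. After x ≤ 17: [(1,37/6) (6,2) (17,13/12) (17,14) (14,18) (2,20) (1,31/2)]
3. After y ≥ 5: [(1,37/6) (12/5,5) (17,5) (17,14) (14,18) (2,20) (1,31/2)]
4. After y ≤ 9: [(1,9) (1,37/6) (12/5,5) (17,5) (17,9)]
5. Canonical ring: [(1,37/6) (12/5,5) (17,5) (17,9) (1,9)]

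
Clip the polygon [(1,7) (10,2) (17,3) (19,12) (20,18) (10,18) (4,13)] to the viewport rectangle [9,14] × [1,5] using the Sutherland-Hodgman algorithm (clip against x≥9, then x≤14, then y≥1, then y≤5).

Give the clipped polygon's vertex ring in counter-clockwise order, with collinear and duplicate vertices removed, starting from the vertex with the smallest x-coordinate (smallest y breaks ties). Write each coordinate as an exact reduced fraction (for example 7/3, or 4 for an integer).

Clipped polygon: [(9,23/9) (10,2) (14,18/7) (14,5) (9,5)]

1. After x ≥ 9: [(9,23/9) (10,2) (17,3) (19,12) (20,18) (10,18) (9,103/6)]
2. After x ≤ 14: [(9,23/9) (10,2) (14,18/7) (14,18) (10,18) (9,103/6)]
3. After y ≥ 1: [(9,23/9) (10,2) (14,18/7) (14,18) (10,18) (9,103/6)]
4. After y ≤ 5: [(9,5) (9,23/9) (10,2) (14,18/7) (14,5)]
5. Canonical ring: [(9,23/9) (10,2) (14,18/7) (14,5) (9,5)]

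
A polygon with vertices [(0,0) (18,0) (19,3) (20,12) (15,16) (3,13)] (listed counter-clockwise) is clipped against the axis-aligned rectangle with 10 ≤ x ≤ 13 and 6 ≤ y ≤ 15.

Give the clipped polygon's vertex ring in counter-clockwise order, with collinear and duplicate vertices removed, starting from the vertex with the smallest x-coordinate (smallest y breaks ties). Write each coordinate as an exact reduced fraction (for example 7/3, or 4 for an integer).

1. After x ≥ 10: [(10,0) (18,0) (19,3) (20,12) (15,16) (10,59/4)]
2. After x ≤ 13: [(10,0) (13,0) (13,31/2) (10,59/4)]
3. After y ≥ 6: [(10,6) (13,6) (13,31/2) (10,59/4)]
4. After y ≤ 15: [(10,6) (13,6) (13,15) (11,15) (10,59/4)]
5. Canonical ring: [(10,6) (13,6) (13,15) (11,15) (10,59/4)]

Clipped polygon: [(10,6) (13,6) (13,15) (11,15) (10,59/4)]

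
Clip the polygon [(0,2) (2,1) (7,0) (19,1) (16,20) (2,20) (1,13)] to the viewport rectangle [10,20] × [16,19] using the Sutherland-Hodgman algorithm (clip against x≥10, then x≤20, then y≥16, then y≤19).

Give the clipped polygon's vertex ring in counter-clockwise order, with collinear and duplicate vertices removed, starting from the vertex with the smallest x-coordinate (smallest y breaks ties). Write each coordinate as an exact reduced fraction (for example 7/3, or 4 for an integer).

Clipped polygon: [(10,16) (316/19,16) (307/19,19) (10,19)]

1. After x ≥ 10: [(10,1/4) (19,1) (16,20) (10,20)]
2. After x ≤ 20: [(10,1/4) (19,1) (16,20) (10,20)]
3. After y ≥ 16: [(10,16) (316/19,16) (16,20) (10,20)]
4. After y ≤ 19: [(10,19) (10,16) (316/19,16) (307/19,19)]
5. Canonical ring: [(10,16) (316/19,16) (307/19,19) (10,19)]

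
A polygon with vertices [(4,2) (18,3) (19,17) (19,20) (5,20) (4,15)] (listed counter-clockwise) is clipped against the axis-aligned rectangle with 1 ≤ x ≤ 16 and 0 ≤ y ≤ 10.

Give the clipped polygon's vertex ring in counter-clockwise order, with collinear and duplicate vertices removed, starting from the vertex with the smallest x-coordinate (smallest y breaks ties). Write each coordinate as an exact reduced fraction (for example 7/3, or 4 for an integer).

1. After x ≥ 1: [(4,2) (18,3) (19,17) (19,20) (5,20) (4,15)]
2. After x ≤ 16: [(4,2) (16,20/7) (16,20) (5,20) (4,15)]
3. After y ≥ 0: [(4,2) (16,20/7) (16,20) (5,20) (4,15)]
4. After y ≤ 10: [(4,10) (4,2) (16,20/7) (16,10)]
5. Canonical ring: [(4,2) (16,20/7) (16,10) (4,10)]

Clipped polygon: [(4,2) (16,20/7) (16,10) (4,10)]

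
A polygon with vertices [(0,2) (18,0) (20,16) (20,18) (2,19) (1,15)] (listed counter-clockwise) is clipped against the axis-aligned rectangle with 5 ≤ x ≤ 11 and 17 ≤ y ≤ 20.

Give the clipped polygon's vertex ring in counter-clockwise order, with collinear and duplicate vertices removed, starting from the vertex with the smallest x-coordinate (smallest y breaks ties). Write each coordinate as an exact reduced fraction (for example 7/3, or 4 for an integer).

Clipped polygon: [(5,17) (11,17) (11,37/2) (5,113/6)]

1. After x ≥ 5: [(5,13/9) (18,0) (20,16) (20,18) (5,113/6)]
2. After x ≤ 11: [(5,13/9) (11,7/9) (11,37/2) (5,113/6)]
3. After y ≥ 17: [(5,17) (11,17) (11,37/2) (5,113/6)]
4. After y ≤ 20: [(5,17) (11,17) (11,37/2) (5,113/6)]
5. Canonical ring: [(5,17) (11,17) (11,37/2) (5,113/6)]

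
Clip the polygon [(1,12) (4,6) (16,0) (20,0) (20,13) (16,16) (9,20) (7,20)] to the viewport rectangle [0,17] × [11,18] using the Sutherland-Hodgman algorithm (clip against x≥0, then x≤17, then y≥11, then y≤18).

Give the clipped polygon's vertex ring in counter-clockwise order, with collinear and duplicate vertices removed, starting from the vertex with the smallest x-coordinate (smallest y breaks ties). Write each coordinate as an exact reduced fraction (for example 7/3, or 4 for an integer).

Clipped polygon: [(1,12) (3/2,11) (17,11) (17,61/4) (16,16) (25/2,18) (11/2,18)]

1. After x ≥ 0: [(1,12) (4,6) (16,0) (20,0) (20,13) (16,16) (9,20) (7,20)]
2. After x ≤ 17: [(1,12) (4,6) (16,0) (17,0) (17,61/4) (16,16) (9,20) (7,20)]
3. After y ≥ 11: [(1,12) (3/2,11) (17,11) (17,61/4) (16,16) (9,20) (7,20)]
4. After y ≤ 18: [(11/2,18) (1,12) (3/2,11) (17,11) (17,61/4) (16,16) (25/2,18)]
5. Canonical ring: [(1,12) (3/2,11) (17,11) (17,61/4) (16,16) (25/2,18) (11/2,18)]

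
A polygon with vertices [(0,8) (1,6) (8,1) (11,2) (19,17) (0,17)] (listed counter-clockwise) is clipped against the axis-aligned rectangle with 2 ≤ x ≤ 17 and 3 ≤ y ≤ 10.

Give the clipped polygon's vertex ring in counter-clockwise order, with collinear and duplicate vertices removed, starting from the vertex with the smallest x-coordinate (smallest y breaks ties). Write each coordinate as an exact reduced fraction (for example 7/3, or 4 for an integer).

1. After x ≥ 2: [(2,37/7) (8,1) (11,2) (19,17) (2,17)]
2. After x ≤ 17: [(2,37/7) (8,1) (11,2) (17,53/4) (17,17) (2,17)]
3. After y ≥ 3: [(2,37/7) (26/5,3) (173/15,3) (17,53/4) (17,17) (2,17)]
4. After y ≤ 10: [(2,10) (2,37/7) (26/5,3) (173/15,3) (229/15,10)]
5. Canonical ring: [(2,37/7) (26/5,3) (173/15,3) (229/15,10) (2,10)]

Clipped polygon: [(2,37/7) (26/5,3) (173/15,3) (229/15,10) (2,10)]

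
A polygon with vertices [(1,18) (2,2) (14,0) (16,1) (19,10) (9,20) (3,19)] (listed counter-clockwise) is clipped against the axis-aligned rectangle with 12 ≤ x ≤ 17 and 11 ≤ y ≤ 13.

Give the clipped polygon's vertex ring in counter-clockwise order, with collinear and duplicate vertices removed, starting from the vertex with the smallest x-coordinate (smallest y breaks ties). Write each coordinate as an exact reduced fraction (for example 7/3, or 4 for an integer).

1. After x ≥ 12: [(12,1/3) (14,0) (16,1) (19,10) (12,17)]
2. After x ≤ 17: [(12,1/3) (14,0) (16,1) (17,4) (17,12) (12,17)]
3. After y ≥ 11: [(12,11) (17,11) (17,12) (12,17)]
4. After y ≤ 13: [(12,13) (12,11) (17,11) (17,12) (16,13)]
5. Canonical ring: [(12,11) (17,11) (17,12) (16,13) (12,13)]

Clipped polygon: [(12,11) (17,11) (17,12) (16,13) (12,13)]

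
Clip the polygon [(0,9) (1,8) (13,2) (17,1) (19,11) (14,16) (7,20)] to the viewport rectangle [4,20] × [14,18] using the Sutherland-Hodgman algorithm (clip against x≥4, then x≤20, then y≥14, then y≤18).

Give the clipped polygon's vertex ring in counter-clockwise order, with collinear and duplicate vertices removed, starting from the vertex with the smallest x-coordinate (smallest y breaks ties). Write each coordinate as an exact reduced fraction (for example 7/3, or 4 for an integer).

Clipped polygon: [(4,14) (16,14) (14,16) (21/2,18) (63/11,18) (4,107/7)]

1. After x ≥ 4: [(4,107/7) (4,13/2) (13,2) (17,1) (19,11) (14,16) (7,20)]
2. After x ≤ 20: [(4,107/7) (4,13/2) (13,2) (17,1) (19,11) (14,16) (7,20)]
3. After y ≥ 14: [(4,107/7) (4,14) (16,14) (14,16) (7,20)]
4. After y ≤ 18: [(63/11,18) (4,107/7) (4,14) (16,14) (14,16) (21/2,18)]
5. Canonical ring: [(4,14) (16,14) (14,16) (21/2,18) (63/11,18) (4,107/7)]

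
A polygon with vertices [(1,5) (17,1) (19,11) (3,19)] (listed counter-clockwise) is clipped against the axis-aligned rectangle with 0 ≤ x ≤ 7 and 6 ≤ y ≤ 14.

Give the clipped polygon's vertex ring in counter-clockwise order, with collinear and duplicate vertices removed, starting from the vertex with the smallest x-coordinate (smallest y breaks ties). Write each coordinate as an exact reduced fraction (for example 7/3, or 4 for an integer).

Clipped polygon: [(8/7,6) (7,6) (7,14) (16/7,14)]

1. After x ≥ 0: [(1,5) (17,1) (19,11) (3,19)]
2. After x ≤ 7: [(1,5) (7,7/2) (7,17) (3,19)]
3. After y ≥ 6: [(8/7,6) (7,6) (7,17) (3,19)]
4. After y ≤ 14: [(16/7,14) (8/7,6) (7,6) (7,14)]
5. Canonical ring: [(8/7,6) (7,6) (7,14) (16/7,14)]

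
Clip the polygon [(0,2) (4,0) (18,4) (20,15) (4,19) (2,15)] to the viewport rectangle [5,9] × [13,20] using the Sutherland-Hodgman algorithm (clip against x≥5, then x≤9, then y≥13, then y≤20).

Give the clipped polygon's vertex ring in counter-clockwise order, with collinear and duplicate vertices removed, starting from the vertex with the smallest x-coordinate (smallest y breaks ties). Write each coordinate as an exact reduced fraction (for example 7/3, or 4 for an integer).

1. After x ≥ 5: [(5,2/7) (18,4) (20,15) (5,75/4)]
2. After x ≤ 9: [(5,2/7) (9,10/7) (9,71/4) (5,75/4)]
3. After y ≥ 13: [(5,13) (9,13) (9,71/4) (5,75/4)]
4. After y ≤ 20: [(5,13) (9,13) (9,71/4) (5,75/4)]
5. Canonical ring: [(5,13) (9,13) (9,71/4) (5,75/4)]

Clipped polygon: [(5,13) (9,13) (9,71/4) (5,75/4)]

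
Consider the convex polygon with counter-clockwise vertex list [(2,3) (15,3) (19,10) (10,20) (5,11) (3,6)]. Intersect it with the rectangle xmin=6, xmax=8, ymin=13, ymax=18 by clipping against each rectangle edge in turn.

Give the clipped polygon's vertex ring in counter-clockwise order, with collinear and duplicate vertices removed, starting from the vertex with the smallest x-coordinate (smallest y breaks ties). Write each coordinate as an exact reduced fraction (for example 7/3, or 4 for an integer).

Clipped polygon: [(55/9,13) (8,13) (8,82/5)]

1. After x ≥ 6: [(6,3) (15,3) (19,10) (10,20) (6,64/5)]
2. After x ≤ 8: [(6,3) (8,3) (8,82/5) (6,64/5)]
3. After y ≥ 13: [(8,13) (8,82/5) (55/9,13)]
4. After y ≤ 18: [(8,13) (8,82/5) (55/9,13)]
5. Canonical ring: [(55/9,13) (8,13) (8,82/5)]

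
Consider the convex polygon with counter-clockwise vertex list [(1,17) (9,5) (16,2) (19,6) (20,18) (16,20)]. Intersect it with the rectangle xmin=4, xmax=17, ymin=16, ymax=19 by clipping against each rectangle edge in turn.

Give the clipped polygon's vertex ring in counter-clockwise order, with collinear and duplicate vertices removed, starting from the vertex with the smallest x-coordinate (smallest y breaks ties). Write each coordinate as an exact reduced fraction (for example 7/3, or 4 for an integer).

1. After x ≥ 4: [(4,88/5) (4,25/2) (9,5) (16,2) (19,6) (20,18) (16,20)]
2. After x ≤ 17: [(4,88/5) (4,25/2) (9,5) (16,2) (17,10/3) (17,39/2) (16,20)]
3. After y ≥ 16: [(4,88/5) (4,16) (17,16) (17,39/2) (16,20)]
4. After y ≤ 19: [(11,19) (4,88/5) (4,16) (17,16) (17,19)]
5. Canonical ring: [(4,16) (17,16) (17,19) (11,19) (4,88/5)]

Clipped polygon: [(4,16) (17,16) (17,19) (11,19) (4,88/5)]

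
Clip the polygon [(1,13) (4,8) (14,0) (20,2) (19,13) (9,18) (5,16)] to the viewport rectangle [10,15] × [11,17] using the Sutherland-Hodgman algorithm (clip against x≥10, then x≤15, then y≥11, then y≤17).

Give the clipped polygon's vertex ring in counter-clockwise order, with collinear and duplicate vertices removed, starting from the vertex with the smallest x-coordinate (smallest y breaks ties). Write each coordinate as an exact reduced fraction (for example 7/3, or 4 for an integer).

1. After x ≥ 10: [(10,16/5) (14,0) (20,2) (19,13) (10,35/2)]
2. After x ≤ 15: [(10,16/5) (14,0) (15,1/3) (15,15) (10,35/2)]
3. After y ≥ 11: [(10,11) (15,11) (15,15) (10,35/2)]
4. After y ≤ 17: [(10,17) (10,11) (15,11) (15,15) (11,17)]
5. Canonical ring: [(10,11) (15,11) (15,15) (11,17) (10,17)]

Clipped polygon: [(10,11) (15,11) (15,15) (11,17) (10,17)]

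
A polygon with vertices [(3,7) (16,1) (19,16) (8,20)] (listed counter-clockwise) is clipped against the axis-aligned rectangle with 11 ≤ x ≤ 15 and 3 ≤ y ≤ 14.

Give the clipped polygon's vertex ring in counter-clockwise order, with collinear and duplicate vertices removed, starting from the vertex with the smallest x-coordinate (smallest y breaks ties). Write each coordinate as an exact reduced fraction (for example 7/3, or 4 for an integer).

1. After x ≥ 11: [(11,43/13) (16,1) (19,16) (11,208/11)]
2. After x ≤ 15: [(11,43/13) (15,19/13) (15,192/11) (11,208/11)]
3. After y ≥ 3: [(11,43/13) (35/3,3) (15,3) (15,192/11) (11,208/11)]
4. After y ≤ 14: [(11,14) (11,43/13) (35/3,3) (15,3) (15,14)]
5. Canonical ring: [(11,43/13) (35/3,3) (15,3) (15,14) (11,14)]

Clipped polygon: [(11,43/13) (35/3,3) (15,3) (15,14) (11,14)]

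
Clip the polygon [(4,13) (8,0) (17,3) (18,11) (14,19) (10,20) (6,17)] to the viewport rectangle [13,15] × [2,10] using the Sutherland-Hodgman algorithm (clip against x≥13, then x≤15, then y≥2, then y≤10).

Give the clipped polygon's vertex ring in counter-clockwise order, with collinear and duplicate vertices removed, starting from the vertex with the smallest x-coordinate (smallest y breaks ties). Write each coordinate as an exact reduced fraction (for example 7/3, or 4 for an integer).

Clipped polygon: [(13,2) (14,2) (15,7/3) (15,10) (13,10)]

1. After x ≥ 13: [(13,5/3) (17,3) (18,11) (14,19) (13,77/4)]
2. After x ≤ 15: [(13,5/3) (15,7/3) (15,17) (14,19) (13,77/4)]
3. After y ≥ 2: [(13,2) (14,2) (15,7/3) (15,17) (14,19) (13,77/4)]
4. After y ≤ 10: [(13,10) (13,2) (14,2) (15,7/3) (15,10)]
5. Canonical ring: [(13,2) (14,2) (15,7/3) (15,10) (13,10)]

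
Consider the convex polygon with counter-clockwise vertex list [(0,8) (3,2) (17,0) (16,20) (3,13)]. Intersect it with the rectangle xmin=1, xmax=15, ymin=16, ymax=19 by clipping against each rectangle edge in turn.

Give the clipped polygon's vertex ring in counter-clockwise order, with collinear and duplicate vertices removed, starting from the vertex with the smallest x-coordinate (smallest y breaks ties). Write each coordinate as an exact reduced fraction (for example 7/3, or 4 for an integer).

Clipped polygon: [(60/7,16) (15,16) (15,19) (99/7,19)]

1. After x ≥ 1: [(1,29/3) (1,6) (3,2) (17,0) (16,20) (3,13)]
2. After x ≤ 15: [(1,29/3) (1,6) (3,2) (15,2/7) (15,253/13) (3,13)]
3. After y ≥ 16: [(15,16) (15,253/13) (60/7,16)]
4. After y ≤ 19: [(15,16) (15,19) (99/7,19) (60/7,16)]
5. Canonical ring: [(60/7,16) (15,16) (15,19) (99/7,19)]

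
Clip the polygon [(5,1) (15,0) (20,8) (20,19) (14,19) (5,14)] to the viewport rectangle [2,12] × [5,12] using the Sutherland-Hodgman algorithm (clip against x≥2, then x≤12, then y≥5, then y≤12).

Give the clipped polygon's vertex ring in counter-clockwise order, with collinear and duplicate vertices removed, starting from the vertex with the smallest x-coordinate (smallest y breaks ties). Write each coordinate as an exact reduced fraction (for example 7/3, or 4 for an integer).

Clipped polygon: [(5,5) (12,5) (12,12) (5,12)]

1. After x ≥ 2: [(5,1) (15,0) (20,8) (20,19) (14,19) (5,14)]
2. After x ≤ 12: [(5,1) (12,3/10) (12,161/9) (5,14)]
3. After y ≥ 5: [(5,5) (12,5) (12,161/9) (5,14)]
4. After y ≤ 12: [(5,12) (5,5) (12,5) (12,12)]
5. Canonical ring: [(5,5) (12,5) (12,12) (5,12)]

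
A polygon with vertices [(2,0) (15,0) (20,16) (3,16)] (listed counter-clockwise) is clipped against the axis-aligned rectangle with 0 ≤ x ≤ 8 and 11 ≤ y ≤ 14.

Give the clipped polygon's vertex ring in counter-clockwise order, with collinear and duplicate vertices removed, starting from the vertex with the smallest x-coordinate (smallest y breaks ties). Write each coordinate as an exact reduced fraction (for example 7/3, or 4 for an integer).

1. After x ≥ 0: [(2,0) (15,0) (20,16) (3,16)]
2. After x ≤ 8: [(2,0) (8,0) (8,16) (3,16)]
3. After y ≥ 11: [(43/16,11) (8,11) (8,16) (3,16)]
4. After y ≤ 14: [(23/8,14) (43/16,11) (8,11) (8,14)]
5. Canonical ring: [(43/16,11) (8,11) (8,14) (23/8,14)]

Clipped polygon: [(43/16,11) (8,11) (8,14) (23/8,14)]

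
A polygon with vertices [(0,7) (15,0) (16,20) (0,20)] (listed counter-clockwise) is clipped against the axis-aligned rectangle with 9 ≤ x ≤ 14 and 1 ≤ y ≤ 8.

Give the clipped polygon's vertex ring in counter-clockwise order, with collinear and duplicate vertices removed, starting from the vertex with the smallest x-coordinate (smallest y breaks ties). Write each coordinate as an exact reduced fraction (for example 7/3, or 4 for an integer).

Clipped polygon: [(9,14/5) (90/7,1) (14,1) (14,8) (9,8)]

1. After x ≥ 9: [(9,14/5) (15,0) (16,20) (9,20)]
2. After x ≤ 14: [(9,14/5) (14,7/15) (14,20) (9,20)]
3. After y ≥ 1: [(9,14/5) (90/7,1) (14,1) (14,20) (9,20)]
4. After y ≤ 8: [(9,8) (9,14/5) (90/7,1) (14,1) (14,8)]
5. Canonical ring: [(9,14/5) (90/7,1) (14,1) (14,8) (9,8)]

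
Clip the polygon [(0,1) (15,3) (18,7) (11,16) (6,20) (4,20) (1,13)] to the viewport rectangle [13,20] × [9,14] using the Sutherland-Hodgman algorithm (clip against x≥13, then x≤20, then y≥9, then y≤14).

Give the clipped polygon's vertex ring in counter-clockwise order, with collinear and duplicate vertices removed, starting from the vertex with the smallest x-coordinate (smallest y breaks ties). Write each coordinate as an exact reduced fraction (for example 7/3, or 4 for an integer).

Clipped polygon: [(13,9) (148/9,9) (13,94/7)]

1. After x ≥ 13: [(13,41/15) (15,3) (18,7) (13,94/7)]
2. After x ≤ 20: [(13,41/15) (15,3) (18,7) (13,94/7)]
3. After y ≥ 9: [(13,9) (148/9,9) (13,94/7)]
4. After y ≤ 14: [(13,9) (148/9,9) (13,94/7)]
5. Canonical ring: [(13,9) (148/9,9) (13,94/7)]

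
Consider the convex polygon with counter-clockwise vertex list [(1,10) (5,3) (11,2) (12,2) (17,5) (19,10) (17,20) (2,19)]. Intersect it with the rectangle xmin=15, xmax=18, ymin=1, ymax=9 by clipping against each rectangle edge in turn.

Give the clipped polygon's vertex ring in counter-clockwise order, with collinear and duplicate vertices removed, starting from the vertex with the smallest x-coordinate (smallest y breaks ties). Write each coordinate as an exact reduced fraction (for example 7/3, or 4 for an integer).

Clipped polygon: [(15,19/5) (17,5) (18,15/2) (18,9) (15,9)]

1. After x ≥ 15: [(15,19/5) (17,5) (19,10) (17,20) (15,298/15)]
2. After x ≤ 18: [(15,19/5) (17,5) (18,15/2) (18,15) (17,20) (15,298/15)]
3. After y ≥ 1: [(15,19/5) (17,5) (18,15/2) (18,15) (17,20) (15,298/15)]
4. After y ≤ 9: [(15,9) (15,19/5) (17,5) (18,15/2) (18,9)]
5. Canonical ring: [(15,19/5) (17,5) (18,15/2) (18,9) (15,9)]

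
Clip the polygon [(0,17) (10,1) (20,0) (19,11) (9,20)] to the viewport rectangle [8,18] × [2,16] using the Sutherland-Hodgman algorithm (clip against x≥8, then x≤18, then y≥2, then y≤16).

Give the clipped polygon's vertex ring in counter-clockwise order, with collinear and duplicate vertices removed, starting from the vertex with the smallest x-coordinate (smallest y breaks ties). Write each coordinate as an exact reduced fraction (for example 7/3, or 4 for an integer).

Clipped polygon: [(8,21/5) (75/8,2) (18,2) (18,119/10) (121/9,16) (8,16)]

1. After x ≥ 8: [(8,59/3) (8,21/5) (10,1) (20,0) (19,11) (9,20)]
2. After x ≤ 18: [(8,59/3) (8,21/5) (10,1) (18,1/5) (18,119/10) (9,20)]
3. After y ≥ 2: [(8,59/3) (8,21/5) (75/8,2) (18,2) (18,119/10) (9,20)]
4. After y ≤ 16: [(8,16) (8,21/5) (75/8,2) (18,2) (18,119/10) (121/9,16)]
5. Canonical ring: [(8,21/5) (75/8,2) (18,2) (18,119/10) (121/9,16) (8,16)]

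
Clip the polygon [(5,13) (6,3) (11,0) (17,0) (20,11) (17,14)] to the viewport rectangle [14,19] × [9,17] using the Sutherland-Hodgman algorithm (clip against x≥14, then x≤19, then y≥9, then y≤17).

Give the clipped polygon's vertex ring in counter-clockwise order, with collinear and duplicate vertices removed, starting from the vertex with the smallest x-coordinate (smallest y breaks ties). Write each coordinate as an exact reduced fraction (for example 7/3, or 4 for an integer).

Clipped polygon: [(14,9) (19,9) (19,12) (17,14) (14,55/4)]

1. After x ≥ 14: [(14,55/4) (14,0) (17,0) (20,11) (17,14)]
2. After x ≤ 19: [(14,55/4) (14,0) (17,0) (19,22/3) (19,12) (17,14)]
3. After y ≥ 9: [(14,55/4) (14,9) (19,9) (19,12) (17,14)]
4. After y ≤ 17: [(14,55/4) (14,9) (19,9) (19,12) (17,14)]
5. Canonical ring: [(14,9) (19,9) (19,12) (17,14) (14,55/4)]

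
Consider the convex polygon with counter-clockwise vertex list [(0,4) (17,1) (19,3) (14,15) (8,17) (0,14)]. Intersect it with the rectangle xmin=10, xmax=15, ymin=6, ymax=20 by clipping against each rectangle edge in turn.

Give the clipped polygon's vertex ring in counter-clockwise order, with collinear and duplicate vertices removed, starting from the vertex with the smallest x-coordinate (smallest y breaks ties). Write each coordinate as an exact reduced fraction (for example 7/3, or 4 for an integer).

1. After x ≥ 10: [(10,38/17) (17,1) (19,3) (14,15) (10,49/3)]
2. After x ≤ 15: [(10,38/17) (15,23/17) (15,63/5) (14,15) (10,49/3)]
3. After y ≥ 6: [(10,6) (15,6) (15,63/5) (14,15) (10,49/3)]
4. After y ≤ 20: [(10,6) (15,6) (15,63/5) (14,15) (10,49/3)]
5. Canonical ring: [(10,6) (15,6) (15,63/5) (14,15) (10,49/3)]

Clipped polygon: [(10,6) (15,6) (15,63/5) (14,15) (10,49/3)]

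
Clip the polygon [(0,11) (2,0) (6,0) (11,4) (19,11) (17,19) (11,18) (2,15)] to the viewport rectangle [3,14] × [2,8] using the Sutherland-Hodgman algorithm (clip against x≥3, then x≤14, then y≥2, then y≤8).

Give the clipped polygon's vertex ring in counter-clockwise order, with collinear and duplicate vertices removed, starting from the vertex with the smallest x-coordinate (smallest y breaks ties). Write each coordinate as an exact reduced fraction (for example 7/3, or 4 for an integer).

1. After x ≥ 3: [(3,0) (6,0) (11,4) (19,11) (17,19) (11,18) (3,46/3)]
2. After x ≤ 14: [(3,0) (6,0) (11,4) (14,53/8) (14,37/2) (11,18) (3,46/3)]
3. After y ≥ 2: [(3,2) (17/2,2) (11,4) (14,53/8) (14,37/2) (11,18) (3,46/3)]
4. After y ≤ 8: [(3,8) (3,2) (17/2,2) (11,4) (14,53/8) (14,8)]
5. Canonical ring: [(3,2) (17/2,2) (11,4) (14,53/8) (14,8) (3,8)]

Clipped polygon: [(3,2) (17/2,2) (11,4) (14,53/8) (14,8) (3,8)]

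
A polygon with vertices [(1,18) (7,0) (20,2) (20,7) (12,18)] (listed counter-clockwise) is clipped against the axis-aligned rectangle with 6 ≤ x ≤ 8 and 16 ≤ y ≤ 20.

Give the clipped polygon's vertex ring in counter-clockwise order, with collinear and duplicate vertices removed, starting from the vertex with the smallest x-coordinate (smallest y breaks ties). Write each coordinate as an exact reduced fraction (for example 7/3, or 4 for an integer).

1. After x ≥ 6: [(6,18) (6,3) (7,0) (20,2) (20,7) (12,18)]
2. After x ≤ 8: [(8,18) (6,18) (6,3) (7,0) (8,2/13)]
3. After y ≥ 16: [(8,16) (8,18) (6,18) (6,16)]
4. After y ≤ 20: [(8,16) (8,18) (6,18) (6,16)]
5. Canonical ring: [(6,16) (8,16) (8,18) (6,18)]

Clipped polygon: [(6,16) (8,16) (8,18) (6,18)]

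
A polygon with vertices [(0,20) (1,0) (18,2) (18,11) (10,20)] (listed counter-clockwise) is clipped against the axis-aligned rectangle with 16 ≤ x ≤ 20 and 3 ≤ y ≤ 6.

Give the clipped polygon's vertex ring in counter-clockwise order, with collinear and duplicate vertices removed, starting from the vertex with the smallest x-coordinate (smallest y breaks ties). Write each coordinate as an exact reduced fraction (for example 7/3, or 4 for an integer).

1. After x ≥ 16: [(16,30/17) (18,2) (18,11) (16,53/4)]
2. After x ≤ 20: [(16,30/17) (18,2) (18,11) (16,53/4)]
3. After y ≥ 3: [(16,3) (18,3) (18,11) (16,53/4)]
4. After y ≤ 6: [(16,6) (16,3) (18,3) (18,6)]
5. Canonical ring: [(16,3) (18,3) (18,6) (16,6)]

Clipped polygon: [(16,3) (18,3) (18,6) (16,6)]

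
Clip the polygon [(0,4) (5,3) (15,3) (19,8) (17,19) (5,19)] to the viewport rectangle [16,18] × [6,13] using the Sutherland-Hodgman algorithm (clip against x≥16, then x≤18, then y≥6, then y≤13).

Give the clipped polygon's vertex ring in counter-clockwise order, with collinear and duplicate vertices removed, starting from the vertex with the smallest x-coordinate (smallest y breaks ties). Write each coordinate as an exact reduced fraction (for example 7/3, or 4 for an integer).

Clipped polygon: [(16,6) (87/5,6) (18,27/4) (18,13) (16,13)]

1. After x ≥ 16: [(16,17/4) (19,8) (17,19) (16,19)]
2. After x ≤ 18: [(16,17/4) (18,27/4) (18,27/2) (17,19) (16,19)]
3. After y ≥ 6: [(16,6) (87/5,6) (18,27/4) (18,27/2) (17,19) (16,19)]
4. After y ≤ 13: [(16,13) (16,6) (87/5,6) (18,27/4) (18,13)]
5. Canonical ring: [(16,6) (87/5,6) (18,27/4) (18,13) (16,13)]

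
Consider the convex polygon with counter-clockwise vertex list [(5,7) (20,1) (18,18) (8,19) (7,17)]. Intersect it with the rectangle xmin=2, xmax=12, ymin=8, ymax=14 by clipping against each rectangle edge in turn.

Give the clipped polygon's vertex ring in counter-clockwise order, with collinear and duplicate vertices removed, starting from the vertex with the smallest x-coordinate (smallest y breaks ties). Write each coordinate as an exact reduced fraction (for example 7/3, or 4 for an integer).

Clipped polygon: [(26/5,8) (12,8) (12,14) (32/5,14)]

1. After x ≥ 2: [(5,7) (20,1) (18,18) (8,19) (7,17)]
2. After x ≤ 12: [(5,7) (12,21/5) (12,93/5) (8,19) (7,17)]
3. After y ≥ 8: [(26/5,8) (12,8) (12,93/5) (8,19) (7,17)]
4. After y ≤ 14: [(32/5,14) (26/5,8) (12,8) (12,14)]
5. Canonical ring: [(26/5,8) (12,8) (12,14) (32/5,14)]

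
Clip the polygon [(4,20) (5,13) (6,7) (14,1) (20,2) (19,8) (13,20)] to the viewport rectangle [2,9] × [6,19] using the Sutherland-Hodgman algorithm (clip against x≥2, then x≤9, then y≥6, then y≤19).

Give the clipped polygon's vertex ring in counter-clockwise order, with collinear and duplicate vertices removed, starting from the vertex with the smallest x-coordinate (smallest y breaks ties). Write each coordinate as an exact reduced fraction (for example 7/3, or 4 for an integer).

1. After x ≥ 2: [(4,20) (5,13) (6,7) (14,1) (20,2) (19,8) (13,20)]
2. After x ≤ 9: [(9,20) (4,20) (5,13) (6,7) (9,19/4)]
3. After y ≥ 6: [(9,6) (9,20) (4,20) (5,13) (6,7) (22/3,6)]
4. After y ≤ 19: [(9,6) (9,19) (29/7,19) (5,13) (6,7) (22/3,6)]
5. Canonical ring: [(29/7,19) (5,13) (6,7) (22/3,6) (9,6) (9,19)]

Clipped polygon: [(29/7,19) (5,13) (6,7) (22/3,6) (9,6) (9,19)]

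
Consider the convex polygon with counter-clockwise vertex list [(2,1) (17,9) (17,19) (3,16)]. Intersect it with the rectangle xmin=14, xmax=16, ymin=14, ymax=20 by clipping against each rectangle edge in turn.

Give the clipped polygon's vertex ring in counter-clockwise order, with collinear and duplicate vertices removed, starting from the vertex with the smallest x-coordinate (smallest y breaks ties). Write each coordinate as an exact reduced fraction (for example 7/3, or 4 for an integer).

1. After x ≥ 14: [(14,37/5) (17,9) (17,19) (14,257/14)]
2. After x ≤ 16: [(14,37/5) (16,127/15) (16,263/14) (14,257/14)]
3. After y ≥ 14: [(14,14) (16,14) (16,263/14) (14,257/14)]
4. After y ≤ 20: [(14,14) (16,14) (16,263/14) (14,257/14)]
5. Canonical ring: [(14,14) (16,14) (16,263/14) (14,257/14)]

Clipped polygon: [(14,14) (16,14) (16,263/14) (14,257/14)]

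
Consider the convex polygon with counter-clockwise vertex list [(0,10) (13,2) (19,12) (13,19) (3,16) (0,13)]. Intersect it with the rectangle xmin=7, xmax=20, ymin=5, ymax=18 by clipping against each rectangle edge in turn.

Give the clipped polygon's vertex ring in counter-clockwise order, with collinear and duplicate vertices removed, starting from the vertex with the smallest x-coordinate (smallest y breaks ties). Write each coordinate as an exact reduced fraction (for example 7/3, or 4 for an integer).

Clipped polygon: [(7,74/13) (65/8,5) (74/5,5) (19,12) (97/7,18) (29/3,18) (7,86/5)]

1. After x ≥ 7: [(7,74/13) (13,2) (19,12) (13,19) (7,86/5)]
2. After x ≤ 20: [(7,74/13) (13,2) (19,12) (13,19) (7,86/5)]
3. After y ≥ 5: [(7,74/13) (65/8,5) (74/5,5) (19,12) (13,19) (7,86/5)]
4. After y ≤ 18: [(7,74/13) (65/8,5) (74/5,5) (19,12) (97/7,18) (29/3,18) (7,86/5)]
5. Canonical ring: [(7,74/13) (65/8,5) (74/5,5) (19,12) (97/7,18) (29/3,18) (7,86/5)]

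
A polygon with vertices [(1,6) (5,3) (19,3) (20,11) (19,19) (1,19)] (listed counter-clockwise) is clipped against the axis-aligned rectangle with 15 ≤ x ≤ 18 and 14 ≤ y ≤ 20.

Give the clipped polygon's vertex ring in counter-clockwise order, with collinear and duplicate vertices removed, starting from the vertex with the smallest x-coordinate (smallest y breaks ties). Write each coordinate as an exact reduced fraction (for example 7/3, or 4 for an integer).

Clipped polygon: [(15,14) (18,14) (18,19) (15,19)]

1. After x ≥ 15: [(15,3) (19,3) (20,11) (19,19) (15,19)]
2. After x ≤ 18: [(15,3) (18,3) (18,19) (15,19)]
3. After y ≥ 14: [(15,14) (18,14) (18,19) (15,19)]
4. After y ≤ 20: [(15,14) (18,14) (18,19) (15,19)]
5. Canonical ring: [(15,14) (18,14) (18,19) (15,19)]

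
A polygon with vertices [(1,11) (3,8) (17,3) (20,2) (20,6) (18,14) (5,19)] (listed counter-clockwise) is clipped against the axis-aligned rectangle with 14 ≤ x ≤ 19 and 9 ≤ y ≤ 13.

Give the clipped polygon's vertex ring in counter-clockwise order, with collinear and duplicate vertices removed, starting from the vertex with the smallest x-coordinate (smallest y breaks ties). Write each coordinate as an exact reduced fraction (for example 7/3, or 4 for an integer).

1. After x ≥ 14: [(14,57/14) (17,3) (20,2) (20,6) (18,14) (14,202/13)]
2. After x ≤ 19: [(14,57/14) (17,3) (19,7/3) (19,10) (18,14) (14,202/13)]
3. After y ≥ 9: [(14,9) (19,9) (19,10) (18,14) (14,202/13)]
4. After y ≤ 13: [(14,13) (14,9) (19,9) (19,10) (73/4,13)]
5. Canonical ring: [(14,9) (19,9) (19,10) (73/4,13) (14,13)]

Clipped polygon: [(14,9) (19,9) (19,10) (73/4,13) (14,13)]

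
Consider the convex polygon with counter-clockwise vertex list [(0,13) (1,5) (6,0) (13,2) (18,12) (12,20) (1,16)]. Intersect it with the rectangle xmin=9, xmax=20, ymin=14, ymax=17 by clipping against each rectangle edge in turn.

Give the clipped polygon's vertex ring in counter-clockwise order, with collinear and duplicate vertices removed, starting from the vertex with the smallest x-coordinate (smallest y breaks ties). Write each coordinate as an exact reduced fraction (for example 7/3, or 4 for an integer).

1. After x ≥ 9: [(9,6/7) (13,2) (18,12) (12,20) (9,208/11)]
2. After x ≤ 20: [(9,6/7) (13,2) (18,12) (12,20) (9,208/11)]
3. After y ≥ 14: [(9,14) (33/2,14) (12,20) (9,208/11)]
4. After y ≤ 17: [(9,17) (9,14) (33/2,14) (57/4,17)]
5. Canonical ring: [(9,14) (33/2,14) (57/4,17) (9,17)]

Clipped polygon: [(9,14) (33/2,14) (57/4,17) (9,17)]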